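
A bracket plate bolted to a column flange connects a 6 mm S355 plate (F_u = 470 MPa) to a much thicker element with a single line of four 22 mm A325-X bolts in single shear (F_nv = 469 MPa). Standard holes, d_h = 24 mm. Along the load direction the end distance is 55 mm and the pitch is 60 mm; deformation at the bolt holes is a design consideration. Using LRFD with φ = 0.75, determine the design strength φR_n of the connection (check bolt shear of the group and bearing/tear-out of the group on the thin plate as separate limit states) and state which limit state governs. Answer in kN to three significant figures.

Bolt shear: A_b = π·22²/4 = 380.1 mm²; R_n = 469 × 380.1 × 4 × 1 / 1000 = 713.1 kN → 0.75 × 713.1 = 535 kN.
Bearing (1.2 l_c t F_u ≤ 2.4 d t F_u): upper limit = 2.4·22·6·470 / 1000 = 148.9 kN.
  Edge l_c = 55 − 24/2 = 43 → r_n = 145.5 kN; interior l_c = 60 − 24 = 36 → r_n = 121.8 kN.
  R_n,bearing = 1·145.5 + 3·121.8 = 511 kN → 0.75 × 511 = 383 kN.
Bearing governs: 383 kN.

383 kN (bearing governs)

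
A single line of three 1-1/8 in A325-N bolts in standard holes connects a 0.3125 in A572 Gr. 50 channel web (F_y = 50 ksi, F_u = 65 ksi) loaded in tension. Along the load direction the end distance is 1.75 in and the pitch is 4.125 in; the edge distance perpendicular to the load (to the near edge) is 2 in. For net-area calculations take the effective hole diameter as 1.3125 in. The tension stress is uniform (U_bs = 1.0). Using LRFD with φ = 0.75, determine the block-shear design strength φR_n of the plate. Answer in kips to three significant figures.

81.9 kips

Shear plane L_v = 1.75 + 2·4.125 = 10 in; A_gv = 10 × 0.3125 = 3.125 in².
A_nv = (10 − 2.5·1.3125) × 0.3125 = 2.1 in².
A_nt = (2 − 0.5·1.3125) × 0.3125 = 0.4199 in².
0.6 F_u A_nv = 81.88 kips; 0.6 F_y A_gv = 93.75 kips → shear rupture governs the shear term.
R_n = 81.88 + 1.0 × 65 × 0.4199 = 109.2 kips.
Design strength φR_n = 0.75 × 109.2 = 81.9 kips.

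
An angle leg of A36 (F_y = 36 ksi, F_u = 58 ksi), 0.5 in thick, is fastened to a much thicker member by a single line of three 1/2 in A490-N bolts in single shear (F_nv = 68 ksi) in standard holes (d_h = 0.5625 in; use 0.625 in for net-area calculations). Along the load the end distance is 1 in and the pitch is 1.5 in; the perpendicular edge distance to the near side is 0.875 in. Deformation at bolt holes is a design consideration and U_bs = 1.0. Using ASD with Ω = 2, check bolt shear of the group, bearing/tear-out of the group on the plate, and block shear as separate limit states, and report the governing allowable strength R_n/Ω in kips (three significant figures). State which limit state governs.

20 kips (bolt shear governs)

Bolt shear: A_b = π·0.5²/4 = 0.1963 in²; R_n = 68 × 0.1963 × 3 × 1 = 40.06 kips → 40.06 / 2 = 20 kips.
Bearing: edge l_c = 0.7188, r_n = 25.01 kips; interior l_c = 0.9375, r_n = 32.62 kips; R_n = 25.01 + 2·32.62 = 90.26 kips → 45.1 kips.
Block shear: A_gv = 2, A_nv = 1.219, A_nt = 0.2812 in²; R_n = min(0.6F_uA_nv, 0.6F_yA_gv) + U_bs·F_u·A_nt = 58.72 kips → 29.4 kips.
Bolt shear governs: 20 kips.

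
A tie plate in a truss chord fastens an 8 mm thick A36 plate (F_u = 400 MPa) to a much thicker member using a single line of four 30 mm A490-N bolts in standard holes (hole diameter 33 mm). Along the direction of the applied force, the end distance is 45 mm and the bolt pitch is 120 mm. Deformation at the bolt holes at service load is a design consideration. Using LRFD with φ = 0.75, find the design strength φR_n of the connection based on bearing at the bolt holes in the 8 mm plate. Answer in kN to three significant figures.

Per bolt r_n = 1.2 l_c t F_u ≤ 2.4 d t F_u; upper limit = 2.4 × 30 × 8 × 400 / 1000 = 230.4 kN.
Edge bolt: l_c = 45 − 33/2 = 28.5 mm → 1.2 × 28.5 × 8 × 400 / 1000 = 109.4 → r_n = 109.4 kN.
Interior bolts: l_c = 120 − 33 = 87 mm → 1.2 × 87 × 8 × 400 / 1000 = 334.1 → r_n = 230.4 kN.
R_n = 1 × 109.4 + 3 × 230.4 = 800.6 kN.
Design strength φR_n = 0.75 × 800.6 = 600 kN.

600 kN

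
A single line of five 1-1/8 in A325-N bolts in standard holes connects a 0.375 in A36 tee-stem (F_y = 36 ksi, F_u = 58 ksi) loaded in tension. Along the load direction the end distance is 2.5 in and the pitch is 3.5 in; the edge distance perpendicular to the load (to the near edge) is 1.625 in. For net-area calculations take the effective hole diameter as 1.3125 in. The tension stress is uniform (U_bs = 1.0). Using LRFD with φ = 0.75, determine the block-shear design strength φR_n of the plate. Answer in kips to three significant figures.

116 kips

Shear plane L_v = 2.5 + 4·3.5 = 16.5 in; A_gv = 16.5 × 0.375 = 6.188 in².
A_nv = (16.5 − 4.5·1.3125) × 0.375 = 3.973 in².
A_nt = (1.625 − 0.5·1.3125) × 0.375 = 0.3633 in².
0.6 F_u A_nv = 138.2 kips; 0.6 F_y A_gv = 133.6 kips → shear yielding governs the shear term.
R_n = 133.6 + 1.0 × 58 × 0.3633 = 154.7 kips.
Design strength φR_n = 0.75 × 154.7 = 116 kips.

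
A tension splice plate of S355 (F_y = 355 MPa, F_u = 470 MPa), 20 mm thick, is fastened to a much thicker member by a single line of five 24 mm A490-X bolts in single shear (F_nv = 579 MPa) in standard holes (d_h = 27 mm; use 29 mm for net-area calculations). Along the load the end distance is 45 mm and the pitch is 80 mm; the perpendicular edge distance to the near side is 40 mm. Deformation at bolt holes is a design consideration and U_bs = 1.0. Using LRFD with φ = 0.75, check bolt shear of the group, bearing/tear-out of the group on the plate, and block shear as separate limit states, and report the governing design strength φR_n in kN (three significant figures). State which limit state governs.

982 kN (bolt shear governs)

Bolt shear: A_b = π·24²/4 = 452.4 mm²; R_n = 579 × 452.4 × 5 × 1 / 1000 = 1310 kN → 0.75 × 1310 = 982 kN.
Bearing: edge l_c = 31.5, r_n = 355.3 kN; interior l_c = 53, r_n = 541.4 kN; R_n = 355.3 + 4·541.4 = 2521 kN → 1890 kN.
Block shear: A_gv = 7300, A_nv = 4690, A_nt = 510 mm²; R_n = min(0.6F_uA_nv, 0.6F_yA_gv) + U_bs·F_u·A_nt = 1562 kN → 1170 kN.
Bolt shear governs: 982 kN.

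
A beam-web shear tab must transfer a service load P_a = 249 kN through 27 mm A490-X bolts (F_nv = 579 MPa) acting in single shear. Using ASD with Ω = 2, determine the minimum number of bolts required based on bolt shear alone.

2 bolts

A_b = π·27²/4 = 572.6 mm².
Per-bolt allowable strength R_n/Ω = 579 × 572.6 × 1 / 1000 / 2 = 165.8 kN.
n ≥ 249 / 165.8 = 1.502 → use 2 bolts.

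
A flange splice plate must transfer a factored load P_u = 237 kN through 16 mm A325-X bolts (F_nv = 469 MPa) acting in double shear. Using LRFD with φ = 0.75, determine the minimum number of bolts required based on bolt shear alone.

2 bolts

A_b = π·16²/4 = 201.1 mm².
Per-bolt design strength φR_n = 0.75 × 469 × 201.1 × 2 / 1000 = 141.4 kN.
n ≥ 237 / 141.4 = 1.676 → use 2 bolts.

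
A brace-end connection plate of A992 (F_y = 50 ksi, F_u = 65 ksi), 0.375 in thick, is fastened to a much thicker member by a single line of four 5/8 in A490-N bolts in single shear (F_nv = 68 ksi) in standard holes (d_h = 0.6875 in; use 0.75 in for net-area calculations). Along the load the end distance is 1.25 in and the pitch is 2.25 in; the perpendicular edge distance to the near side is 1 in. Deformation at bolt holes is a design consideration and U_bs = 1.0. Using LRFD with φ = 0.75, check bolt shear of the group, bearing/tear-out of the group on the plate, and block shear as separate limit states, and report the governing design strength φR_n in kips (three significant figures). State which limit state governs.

62.6 kips (bolt shear governs)

Bolt shear: A_b = π·0.625²/4 = 0.3068 in²; R_n = 68 × 0.3068 × 4 × 1 = 83.45 kips → 0.75 × 83.45 = 62.6 kips.
Bearing: edge l_c = 0.9062, r_n = 26.51 kips; interior l_c = 1.562, r_n = 36.56 kips; R_n = 26.51 + 3·36.56 = 136.2 kips → 102 kips.
Block shear: A_gv = 3, A_nv = 2.016, A_nt = 0.2344 in²; R_n = min(0.6F_uA_nv, 0.6F_yA_gv) + U_bs·F_u·A_nt = 93.84 kips → 70.4 kips.
Bolt shear governs: 62.6 kips.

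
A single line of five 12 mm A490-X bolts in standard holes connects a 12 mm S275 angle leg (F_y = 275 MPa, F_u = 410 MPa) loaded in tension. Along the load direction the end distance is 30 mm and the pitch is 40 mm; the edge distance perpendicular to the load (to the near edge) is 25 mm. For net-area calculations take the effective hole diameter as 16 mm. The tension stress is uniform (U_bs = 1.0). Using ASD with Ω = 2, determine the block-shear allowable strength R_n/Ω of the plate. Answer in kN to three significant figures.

216 kN

Shear plane L_v = 30 + 4·40 = 190 mm; A_gv = 190 × 12 = 2280 mm².
A_nv = (190 − 4.5·16) × 12 = 1416 mm².
A_nt = (25 − 0.5·16) × 12 = 204 mm².
0.6 F_u A_nv = 348.3 kN; 0.6 F_y A_gv = 376.2 kN → shear rupture governs the shear term.
R_n = 348.3 + 1.0 × 410 × 204 / 1000 = 432 kN.
Allowable strength R_n/Ω = 432 / 2 = 216 kN.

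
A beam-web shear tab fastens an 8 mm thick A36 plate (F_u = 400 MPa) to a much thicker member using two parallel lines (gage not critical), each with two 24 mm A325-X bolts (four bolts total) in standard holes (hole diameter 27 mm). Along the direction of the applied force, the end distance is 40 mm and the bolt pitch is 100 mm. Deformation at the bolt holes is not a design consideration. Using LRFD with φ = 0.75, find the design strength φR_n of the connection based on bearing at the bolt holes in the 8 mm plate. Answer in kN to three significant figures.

Per bolt r_n = 1.5 l_c t F_u ≤ 3.0 d t F_u; upper limit = 3.0 × 24 × 8 × 400 / 1000 = 230.4 kN.
Edge bolt: l_c = 40 − 27/2 = 26.5 mm → 1.5 × 26.5 × 8 × 400 / 1000 = 127.2 → r_n = 127.2 kN.
Interior bolts: l_c = 100 − 27 = 73 mm → 1.5 × 73 × 8 × 400 / 1000 = 350.4 → r_n = 230.4 kN.
R_n = 2 × 127.2 + 2 × 230.4 = 715.2 kN.
Design strength φR_n = 0.75 × 715.2 = 536 kN.

536 kN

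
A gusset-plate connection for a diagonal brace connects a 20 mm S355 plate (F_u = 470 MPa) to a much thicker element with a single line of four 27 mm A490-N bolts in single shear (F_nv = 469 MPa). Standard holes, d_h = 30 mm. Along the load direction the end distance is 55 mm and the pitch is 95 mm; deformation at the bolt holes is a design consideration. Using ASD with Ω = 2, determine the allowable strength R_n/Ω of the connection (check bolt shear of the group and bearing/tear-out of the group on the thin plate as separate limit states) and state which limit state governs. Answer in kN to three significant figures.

537 kN (bolt shear governs)

Bolt shear: A_b = π·27²/4 = 572.6 mm²; R_n = 469 × 572.6 × 4 × 1 / 1000 = 1074 kN → 1074 / 2 = 537 kN.
Bearing (1.2 l_c t F_u ≤ 2.4 d t F_u): upper limit = 2.4·27·20·470 / 1000 = 609.1 kN.
  Edge l_c = 55 − 30/2 = 40 → r_n = 451.2 kN; interior l_c = 95 − 30 = 65 → r_n = 609.1 kN.
  R_n,bearing = 1·451.2 + 3·609.1 = 2279 kN → 2279 / 2 = 1140 kN.
Bolt shear governs: 537 kN.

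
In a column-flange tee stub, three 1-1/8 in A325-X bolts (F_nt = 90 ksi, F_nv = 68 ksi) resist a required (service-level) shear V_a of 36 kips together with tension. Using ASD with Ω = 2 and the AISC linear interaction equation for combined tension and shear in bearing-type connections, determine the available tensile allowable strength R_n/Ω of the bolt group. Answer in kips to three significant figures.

A_b = π·1.125²/4 = 0.994 in²; f_rv = 36 / (3 × 0.994) = 12.07 ksi.
F'_nt = 1.3 F_nt − (Ω F_nt / F_nv) f_rv = 1.3·90 − (2·90/68)·12.07 = 85.04 ksi, capped at F_nt → F'_nt = 85.04 ksi.
R_n = F'_nt · A_b · n = 85.04 × 0.994 × 3 = 253.6 kips.
Allowable strength R_n/Ω = 253.6 / 2 = 127 kips.

127 kips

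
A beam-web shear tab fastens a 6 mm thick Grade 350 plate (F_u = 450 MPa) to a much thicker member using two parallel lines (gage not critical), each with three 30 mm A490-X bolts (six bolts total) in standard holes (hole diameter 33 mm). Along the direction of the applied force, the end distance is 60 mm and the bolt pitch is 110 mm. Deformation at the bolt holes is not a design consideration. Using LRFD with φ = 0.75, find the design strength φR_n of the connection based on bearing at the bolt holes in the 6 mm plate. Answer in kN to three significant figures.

993 kN

Per bolt r_n = 1.5 l_c t F_u ≤ 3.0 d t F_u; upper limit = 3.0 × 30 × 6 × 450 / 1000 = 243 kN.
Edge bolt: l_c = 60 − 33/2 = 43.5 mm → 1.5 × 43.5 × 6 × 450 / 1000 = 176.2 → r_n = 176.2 kN.
Interior bolts: l_c = 110 − 33 = 77 mm → 1.5 × 77 × 6 × 450 / 1000 = 311.9 → r_n = 243 kN.
R_n = 2 × 176.2 + 4 × 243 = 1324 kN.
Design strength φR_n = 0.75 × 1324 = 993 kN.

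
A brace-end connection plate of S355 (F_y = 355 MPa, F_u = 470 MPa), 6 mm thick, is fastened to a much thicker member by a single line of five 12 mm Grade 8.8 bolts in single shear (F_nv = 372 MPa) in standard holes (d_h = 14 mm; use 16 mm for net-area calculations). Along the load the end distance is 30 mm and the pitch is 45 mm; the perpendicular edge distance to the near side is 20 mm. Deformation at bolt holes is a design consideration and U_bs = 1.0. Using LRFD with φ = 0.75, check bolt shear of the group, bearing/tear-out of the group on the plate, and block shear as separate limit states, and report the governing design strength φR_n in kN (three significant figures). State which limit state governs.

158 kN (bolt shear governs)

Bolt shear: A_b = π·12²/4 = 113.1 mm²; R_n = 372 × 113.1 × 5 × 1 / 1000 = 210.4 kN → 0.75 × 210.4 = 158 kN.
Bearing: edge l_c = 23, r_n = 77.83 kN; interior l_c = 31, r_n = 81.22 kN; R_n = 77.83 + 4·81.22 = 402.7 kN → 302 kN.
Block shear: A_gv = 1260, A_nv = 828, A_nt = 72 mm²; R_n = min(0.6F_uA_nv, 0.6F_yA_gv) + U_bs·F_u·A_nt = 267.3 kN → 201 kN.
Bolt shear governs: 158 kN.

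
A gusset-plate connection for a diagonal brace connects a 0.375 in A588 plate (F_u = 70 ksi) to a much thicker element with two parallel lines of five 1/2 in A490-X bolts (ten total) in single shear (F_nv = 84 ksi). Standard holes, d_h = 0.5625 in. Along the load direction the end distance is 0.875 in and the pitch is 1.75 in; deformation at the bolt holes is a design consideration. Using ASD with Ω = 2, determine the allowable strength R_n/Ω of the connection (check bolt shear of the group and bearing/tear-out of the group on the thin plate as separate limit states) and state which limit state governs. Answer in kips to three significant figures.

82.5 kips (bolt shear governs)

Bolt shear: A_b = π·0.5²/4 = 0.1963 in²; R_n = 84 × 0.1963 × 10 × 1 = 164.9 kips → 164.9 / 2 = 82.5 kips.
Bearing (1.2 l_c t F_u ≤ 2.4 d t F_u): upper limit = 2.4·0.5·0.375·70 = 31.5 kips.
  Edge l_c = 0.875 − 0.5625/2 = 0.5938 → r_n = 18.7 kips; interior l_c = 1.75 − 0.5625 = 1.188 → r_n = 31.5 kips.
  R_n,bearing = 2·18.7 + 8·31.5 = 289.4 kips → 289.4 / 2 = 145 kips.
Bolt shear governs: 82.5 kips.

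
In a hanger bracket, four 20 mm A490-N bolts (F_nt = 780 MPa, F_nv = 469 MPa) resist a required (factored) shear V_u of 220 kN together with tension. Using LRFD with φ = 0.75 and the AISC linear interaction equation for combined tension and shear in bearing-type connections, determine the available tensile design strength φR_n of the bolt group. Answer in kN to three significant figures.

590 kN

A_b = π·20²/4 = 314.2 mm²; f_rv = 220 × 1000 / (4 × 314.2) = 175.1 MPa.
F'_nt = 1.3 F_nt − (F_nt / φF_nv) f_rv = 1.3·780 − (780/(0.75·469))·175.1 = 625.8 MPa, capped at F_nt → F'_nt = 625.8 MPa.
R_n = F'_nt · A_b · n = 625.8 × 314.2 × 4 / 1000 = 786.4 kN.
Design strength φR_n = 0.75 × 786.4 = 590 kN.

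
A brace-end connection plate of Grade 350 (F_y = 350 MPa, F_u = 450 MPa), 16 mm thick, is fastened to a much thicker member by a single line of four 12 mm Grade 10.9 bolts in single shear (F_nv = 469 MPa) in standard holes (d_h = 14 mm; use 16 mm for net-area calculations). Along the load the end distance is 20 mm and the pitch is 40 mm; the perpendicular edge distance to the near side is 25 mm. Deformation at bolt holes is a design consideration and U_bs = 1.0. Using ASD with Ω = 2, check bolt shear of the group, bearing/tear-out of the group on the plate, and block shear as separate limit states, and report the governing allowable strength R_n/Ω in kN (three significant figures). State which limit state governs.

Bolt shear: A_b = π·12²/4 = 113.1 mm²; R_n = 469 × 113.1 × 4 × 1 / 1000 = 212.2 kN → 212.2 / 2 = 106 kN.
Bearing: edge l_c = 13, r_n = 112.3 kN; interior l_c = 26, r_n = 207.4 kN; R_n = 112.3 + 3·207.4 = 734.4 kN → 367 kN.
Block shear: A_gv = 2240, A_nv = 1344, A_nt = 272 mm²; R_n = min(0.6F_uA_nv, 0.6F_yA_gv) + U_bs·F_u·A_nt = 485.3 kN → 243 kN.
Bolt shear governs: 106 kN.

106 kN (bolt shear governs)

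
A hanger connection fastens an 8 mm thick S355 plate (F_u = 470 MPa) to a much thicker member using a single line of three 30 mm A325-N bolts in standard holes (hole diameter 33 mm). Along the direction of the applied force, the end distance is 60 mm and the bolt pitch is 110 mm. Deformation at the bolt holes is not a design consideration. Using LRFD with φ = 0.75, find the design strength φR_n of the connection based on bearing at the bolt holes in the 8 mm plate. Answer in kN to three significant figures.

692 kN

Per bolt r_n = 1.5 l_c t F_u ≤ 3.0 d t F_u; upper limit = 3.0 × 30 × 8 × 470 / 1000 = 338.4 kN.
Edge bolt: l_c = 60 − 33/2 = 43.5 mm → 1.5 × 43.5 × 8 × 470 / 1000 = 245.3 → r_n = 245.3 kN.
Interior bolts: l_c = 110 − 33 = 77 mm → 1.5 × 77 × 8 × 470 / 1000 = 434.3 → r_n = 338.4 kN.
R_n = 1 × 245.3 + 2 × 338.4 = 922.1 kN.
Design strength φR_n = 0.75 × 922.1 = 692 kN.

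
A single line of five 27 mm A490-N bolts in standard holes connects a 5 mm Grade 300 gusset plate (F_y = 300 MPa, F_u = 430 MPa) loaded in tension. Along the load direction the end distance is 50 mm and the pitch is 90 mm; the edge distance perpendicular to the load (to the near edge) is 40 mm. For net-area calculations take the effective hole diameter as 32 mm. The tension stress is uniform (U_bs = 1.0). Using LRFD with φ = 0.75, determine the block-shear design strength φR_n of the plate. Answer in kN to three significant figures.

296 kN

Shear plane L_v = 50 + 4·90 = 410 mm; A_gv = 410 × 5 = 2050 mm².
A_nv = (410 − 4.5·32) × 5 = 1330 mm².
A_nt = (40 − 0.5·32) × 5 = 120 mm².
0.6 F_u A_nv = 343.1 kN; 0.6 F_y A_gv = 369 kN → shear rupture governs the shear term.
R_n = 343.1 + 1.0 × 430 × 120 / 1000 = 394.7 kN.
Design strength φR_n = 0.75 × 394.7 = 296 kN.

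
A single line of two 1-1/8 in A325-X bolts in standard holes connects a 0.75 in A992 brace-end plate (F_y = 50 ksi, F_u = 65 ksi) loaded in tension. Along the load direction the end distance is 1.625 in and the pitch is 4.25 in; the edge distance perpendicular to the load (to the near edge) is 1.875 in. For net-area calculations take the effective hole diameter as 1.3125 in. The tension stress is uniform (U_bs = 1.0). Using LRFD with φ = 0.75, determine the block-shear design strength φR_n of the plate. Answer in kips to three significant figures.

130 kips

Shear plane L_v = 1.625 + 1·4.25 = 5.875 in; A_gv = 5.875 × 0.75 = 4.406 in².
A_nv = (5.875 − 1.5·1.3125) × 0.75 = 2.93 in².
A_nt = (1.875 − 0.5·1.3125) × 0.75 = 0.9141 in².
0.6 F_u A_nv = 114.3 kips; 0.6 F_y A_gv = 132.2 kips → shear rupture governs the shear term.
R_n = 114.3 + 1.0 × 65 × 0.9141 = 173.7 kips.
Design strength φR_n = 0.75 × 173.7 = 130 kips.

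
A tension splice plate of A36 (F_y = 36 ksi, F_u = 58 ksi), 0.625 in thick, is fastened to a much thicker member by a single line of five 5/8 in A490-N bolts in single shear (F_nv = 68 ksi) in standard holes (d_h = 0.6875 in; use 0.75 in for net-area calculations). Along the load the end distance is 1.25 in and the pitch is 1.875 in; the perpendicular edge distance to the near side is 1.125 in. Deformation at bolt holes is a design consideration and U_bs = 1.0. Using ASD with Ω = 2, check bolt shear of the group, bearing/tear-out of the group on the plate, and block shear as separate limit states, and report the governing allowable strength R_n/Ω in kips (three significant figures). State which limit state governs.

Bolt shear: A_b = π·0.625²/4 = 0.3068 in²; R_n = 68 × 0.3068 × 5 × 1 = 104.3 kips → 104.3 / 2 = 52.2 kips.
Bearing: edge l_c = 0.9062, r_n = 39.42 kips; interior l_c = 1.188, r_n = 51.66 kips; R_n = 39.42 + 4·51.66 = 246 kips → 123 kips.
Block shear: A_gv = 5.469, A_nv = 3.359, A_nt = 0.4688 in²; R_n = min(0.6F_uA_nv, 0.6F_yA_gv) + U_bs·F_u·A_nt = 144.1 kips → 72 kips.
Bolt shear governs: 52.2 kips.

52.2 kips (bolt shear governs)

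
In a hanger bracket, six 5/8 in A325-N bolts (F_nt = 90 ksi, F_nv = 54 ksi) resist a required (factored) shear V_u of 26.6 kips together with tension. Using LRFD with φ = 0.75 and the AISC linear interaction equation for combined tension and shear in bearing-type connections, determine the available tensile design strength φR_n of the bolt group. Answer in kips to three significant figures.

117 kips

A_b = π·0.625²/4 = 0.3068 in²; f_rv = 26.6 / (6 × 0.3068) = 14.45 ksi.
F'_nt = 1.3 F_nt − (F_nt / φF_nv) f_rv = 1.3·90 − (90/(0.75·54))·14.45 = 84.89 ksi, capped at F_nt → F'_nt = 84.89 ksi.
R_n = F'_nt · A_b · n = 84.89 × 0.3068 × 6 = 156.3 kips.
Design strength φR_n = 0.75 × 156.3 = 117 kips.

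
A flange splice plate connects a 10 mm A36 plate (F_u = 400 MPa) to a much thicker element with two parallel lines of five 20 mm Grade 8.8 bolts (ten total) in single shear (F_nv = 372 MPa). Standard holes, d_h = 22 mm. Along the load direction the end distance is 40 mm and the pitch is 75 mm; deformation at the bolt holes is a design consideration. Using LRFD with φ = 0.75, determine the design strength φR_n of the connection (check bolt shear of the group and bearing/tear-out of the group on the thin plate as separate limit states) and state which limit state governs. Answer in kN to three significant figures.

Bolt shear: A_b = π·20²/4 = 314.2 mm²; R_n = 372 × 314.2 × 10 × 1 / 1000 = 1169 kN → 0.75 × 1169 = 877 kN.
Bearing (1.2 l_c t F_u ≤ 2.4 d t F_u): upper limit = 2.4·20·10·400 / 1000 = 192 kN.
  Edge l_c = 40 − 22/2 = 29 → r_n = 139.2 kN; interior l_c = 75 − 22 = 53 → r_n = 192 kN.
  R_n,bearing = 2·139.2 + 8·192 = 1814 kN → 0.75 × 1814 = 1360 kN.
Bolt shear governs: 877 kN.

877 kN (bolt shear governs)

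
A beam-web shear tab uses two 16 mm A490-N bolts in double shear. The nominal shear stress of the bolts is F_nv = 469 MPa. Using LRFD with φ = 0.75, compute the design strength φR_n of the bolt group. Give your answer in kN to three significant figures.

283 kN

A_b = π × 16² / 4 = 201.1 mm².
R_n = F_nv · A_b · n · n_s = 469 × 201.1 × 2 × 2 / 1000 = 377.2 kN.
Design strength φR_n = 0.75 × 377.2 = 283 kN.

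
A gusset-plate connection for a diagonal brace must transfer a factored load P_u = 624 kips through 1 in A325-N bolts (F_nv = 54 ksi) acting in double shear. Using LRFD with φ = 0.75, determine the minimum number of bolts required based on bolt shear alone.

A_b = π·1²/4 = 0.7854 in².
Per-bolt design strength φR_n = 0.75 × 54 × 0.7854 × 2 = 63.62 kips.
n ≥ 624 / 63.62 = 9.809 → use 10 bolts.

10 bolts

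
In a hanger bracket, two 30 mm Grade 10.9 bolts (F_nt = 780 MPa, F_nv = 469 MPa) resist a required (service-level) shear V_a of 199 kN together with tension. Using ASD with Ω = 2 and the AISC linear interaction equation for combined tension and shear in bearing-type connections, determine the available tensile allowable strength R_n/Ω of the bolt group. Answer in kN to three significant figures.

386 kN

A_b = π·30²/4 = 706.9 mm²; f_rv = 199 × 1000 / (2 × 706.9) = 140.8 MPa.
F'_nt = 1.3 F_nt − (Ω F_nt / F_nv) f_rv = 1.3·780 − (2·780/469)·140.8 = 545.8 MPa, capped at F_nt → F'_nt = 545.8 MPa.
R_n = F'_nt · A_b · n = 545.8 × 706.9 × 2 / 1000 = 771.6 kN.
Allowable strength R_n/Ω = 771.6 / 2 = 386 kN.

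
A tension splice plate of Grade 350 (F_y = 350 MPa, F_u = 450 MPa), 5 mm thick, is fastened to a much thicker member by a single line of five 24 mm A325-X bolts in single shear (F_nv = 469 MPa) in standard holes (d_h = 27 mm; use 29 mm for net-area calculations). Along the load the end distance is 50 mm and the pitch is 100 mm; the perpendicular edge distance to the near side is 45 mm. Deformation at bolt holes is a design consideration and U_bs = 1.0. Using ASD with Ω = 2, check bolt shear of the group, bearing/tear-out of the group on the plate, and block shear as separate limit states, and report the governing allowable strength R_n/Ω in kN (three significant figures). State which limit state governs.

Bolt shear: A_b = π·24²/4 = 452.4 mm²; R_n = 469 × 452.4 × 5 × 1 / 1000 = 1061 kN → 1061 / 2 = 530 kN.
Bearing: edge l_c = 36.5, r_n = 98.55 kN; interior l_c = 73, r_n = 129.6 kN; R_n = 98.55 + 4·129.6 = 616.9 kN → 308 kN.
Block shear: A_gv = 2250, A_nv = 1598, A_nt = 152.5 mm²; R_n = min(0.6F_uA_nv, 0.6F_yA_gv) + U_bs·F_u·A_nt = 499.9 kN → 250 kN.
Block shear governs: 250 kN.

250 kN (block shear governs)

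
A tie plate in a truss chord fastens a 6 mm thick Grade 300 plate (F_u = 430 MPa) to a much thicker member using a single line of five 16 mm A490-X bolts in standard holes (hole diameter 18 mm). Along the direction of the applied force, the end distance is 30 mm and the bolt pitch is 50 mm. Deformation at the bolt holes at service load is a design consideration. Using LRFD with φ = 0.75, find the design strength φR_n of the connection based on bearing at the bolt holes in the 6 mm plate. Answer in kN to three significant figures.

Per bolt r_n = 1.2 l_c t F_u ≤ 2.4 d t F_u; upper limit = 2.4 × 16 × 6 × 430 / 1000 = 99.07 kN.
Edge bolt: l_c = 30 − 18/2 = 21 mm → 1.2 × 21 × 6 × 430 / 1000 = 65.02 → r_n = 65.02 kN.
Interior bolts: l_c = 50 − 18 = 32 mm → 1.2 × 32 × 6 × 430 / 1000 = 99.07 → r_n = 99.07 kN.
R_n = 1 × 65.02 + 4 × 99.07 = 461.3 kN.
Design strength φR_n = 0.75 × 461.3 = 346 kN.

346 kN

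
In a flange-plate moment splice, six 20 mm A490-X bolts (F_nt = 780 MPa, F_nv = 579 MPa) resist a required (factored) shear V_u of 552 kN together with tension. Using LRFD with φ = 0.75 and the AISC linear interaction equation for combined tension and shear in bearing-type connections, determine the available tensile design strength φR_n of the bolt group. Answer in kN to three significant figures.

690 kN

A_b = π·20²/4 = 314.2 mm²; f_rv = 552 × 1000 / (6 × 314.2) = 292.8 MPa.
F'_nt = 1.3 F_nt − (F_nt / φF_nv) f_rv = 1.3·780 − (780/(0.75·579))·292.8 = 488 MPa, capped at F_nt → F'_nt = 488 MPa.
R_n = F'_nt · A_b · n = 488 × 314.2 × 6 / 1000 = 919.8 kN.
Design strength φR_n = 0.75 × 919.8 = 690 kN.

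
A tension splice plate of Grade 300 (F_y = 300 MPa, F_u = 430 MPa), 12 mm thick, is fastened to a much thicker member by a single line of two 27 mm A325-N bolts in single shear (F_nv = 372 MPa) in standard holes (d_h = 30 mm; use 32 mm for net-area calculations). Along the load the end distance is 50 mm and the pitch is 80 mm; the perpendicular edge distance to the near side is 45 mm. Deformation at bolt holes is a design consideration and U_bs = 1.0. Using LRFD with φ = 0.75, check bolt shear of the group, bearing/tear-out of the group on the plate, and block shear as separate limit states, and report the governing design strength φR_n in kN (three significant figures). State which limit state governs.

303 kN (block shear governs)

Bolt shear: A_b = π·27²/4 = 572.6 mm²; R_n = 372 × 572.6 × 2 × 1 / 1000 = 426 kN → 0.75 × 426 = 319 kN.
Bearing: edge l_c = 35, r_n = 216.7 kN; interior l_c = 50, r_n = 309.6 kN; R_n = 216.7 + 1·309.6 = 526.3 kN → 395 kN.
Block shear: A_gv = 1560, A_nv = 984, A_nt = 348 mm²; R_n = min(0.6F_uA_nv, 0.6F_yA_gv) + U_bs·F_u·A_nt = 403.5 kN → 303 kN.
Block shear governs: 303 kN.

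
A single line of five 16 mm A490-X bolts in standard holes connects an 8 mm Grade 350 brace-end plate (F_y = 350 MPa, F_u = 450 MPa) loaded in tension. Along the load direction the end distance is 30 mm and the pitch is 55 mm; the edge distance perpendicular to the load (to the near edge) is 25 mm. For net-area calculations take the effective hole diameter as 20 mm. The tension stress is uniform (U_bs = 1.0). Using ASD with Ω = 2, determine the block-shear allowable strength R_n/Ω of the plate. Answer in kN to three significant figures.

200 kN

Shear plane L_v = 30 + 4·55 = 250 mm; A_gv = 250 × 8 = 2000 mm².
A_nv = (250 − 4.5·20) × 8 = 1280 mm².
A_nt = (25 − 0.5·20) × 8 = 120 mm².
0.6 F_u A_nv = 345.6 kN; 0.6 F_y A_gv = 420 kN → shear rupture governs the shear term.
R_n = 345.6 + 1.0 × 450 × 120 / 1000 = 399.6 kN.
Allowable strength R_n/Ω = 399.6 / 2 = 200 kN.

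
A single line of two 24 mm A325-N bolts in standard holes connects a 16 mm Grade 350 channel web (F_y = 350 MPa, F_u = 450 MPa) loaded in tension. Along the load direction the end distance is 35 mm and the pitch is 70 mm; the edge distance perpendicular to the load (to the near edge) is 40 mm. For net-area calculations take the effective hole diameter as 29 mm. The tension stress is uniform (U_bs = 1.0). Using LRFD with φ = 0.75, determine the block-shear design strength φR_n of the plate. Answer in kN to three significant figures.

Shear plane L_v = 35 + 1·70 = 105 mm; A_gv = 105 × 16 = 1680 mm².
A_nv = (105 − 1.5·29) × 16 = 984 mm².
A_nt = (40 − 0.5·29) × 16 = 408 mm².
0.6 F_u A_nv = 265.7 kN; 0.6 F_y A_gv = 352.8 kN → shear rupture governs the shear term.
R_n = 265.7 + 1.0 × 450 × 408 / 1000 = 449.3 kN.
Design strength φR_n = 0.75 × 449.3 = 337 kN.

337 kN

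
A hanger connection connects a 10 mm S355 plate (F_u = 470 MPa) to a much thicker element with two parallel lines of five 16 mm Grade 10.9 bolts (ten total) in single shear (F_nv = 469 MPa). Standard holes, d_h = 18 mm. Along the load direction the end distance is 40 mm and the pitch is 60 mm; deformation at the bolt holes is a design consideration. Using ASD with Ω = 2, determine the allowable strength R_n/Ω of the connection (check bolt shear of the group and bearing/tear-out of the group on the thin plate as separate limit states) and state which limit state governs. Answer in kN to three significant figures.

471 kN (bolt shear governs)

Bolt shear: A_b = π·16²/4 = 201.1 mm²; R_n = 469 × 201.1 × 10 × 1 / 1000 = 943 kN → 943 / 2 = 471 kN.
Bearing (1.2 l_c t F_u ≤ 2.4 d t F_u): upper limit = 2.4·16·10·470 / 1000 = 180.5 kN.
  Edge l_c = 40 − 18/2 = 31 → r_n = 174.8 kN; interior l_c = 60 − 18 = 42 → r_n = 180.5 kN.
  R_n,bearing = 2·174.8 + 8·180.5 = 1794 kN → 1794 / 2 = 897 kN.
Bolt shear governs: 471 kN.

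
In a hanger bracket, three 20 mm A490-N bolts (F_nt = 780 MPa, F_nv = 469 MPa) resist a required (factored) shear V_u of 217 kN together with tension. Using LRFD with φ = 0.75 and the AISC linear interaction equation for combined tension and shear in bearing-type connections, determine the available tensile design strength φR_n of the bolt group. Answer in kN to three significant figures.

A_b = π·20²/4 = 314.2 mm²; f_rv = 217 × 1000 / (3 × 314.2) = 230.2 MPa.
F'_nt = 1.3 F_nt − (F_nt / φF_nv) f_rv = 1.3·780 − (780/(0.75·469))·230.2 = 503.4 MPa, capped at F_nt → F'_nt = 503.4 MPa.
R_n = F'_nt · A_b · n = 503.4 × 314.2 × 3 / 1000 = 474.5 kN.
Design strength φR_n = 0.75 × 474.5 = 356 kN.

356 kN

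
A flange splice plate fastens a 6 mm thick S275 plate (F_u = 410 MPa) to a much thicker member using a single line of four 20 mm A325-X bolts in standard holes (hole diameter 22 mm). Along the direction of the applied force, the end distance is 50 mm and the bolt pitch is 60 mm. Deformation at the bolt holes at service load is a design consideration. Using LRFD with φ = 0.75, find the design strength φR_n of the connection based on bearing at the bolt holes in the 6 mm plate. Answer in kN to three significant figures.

Per bolt r_n = 1.2 l_c t F_u ≤ 2.4 d t F_u; upper limit = 2.4 × 20 × 6 × 410 / 1000 = 118.1 kN.
Edge bolt: l_c = 50 − 22/2 = 39 mm → 1.2 × 39 × 6 × 410 / 1000 = 115.1 → r_n = 115.1 kN.
Interior bolts: l_c = 60 − 22 = 38 mm → 1.2 × 38 × 6 × 410 / 1000 = 112.2 → r_n = 112.2 kN.
R_n = 1 × 115.1 + 3 × 112.2 = 451.7 kN.
Design strength φR_n = 0.75 × 451.7 = 339 kN.

339 kN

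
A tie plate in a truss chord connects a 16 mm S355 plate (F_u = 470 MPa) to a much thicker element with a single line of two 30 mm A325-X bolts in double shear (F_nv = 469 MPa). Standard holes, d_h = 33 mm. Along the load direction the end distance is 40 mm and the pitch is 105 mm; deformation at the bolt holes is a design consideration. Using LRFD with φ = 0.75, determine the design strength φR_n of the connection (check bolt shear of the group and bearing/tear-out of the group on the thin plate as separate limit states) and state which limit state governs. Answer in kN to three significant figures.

Bolt shear: A_b = π·30²/4 = 706.9 mm²; R_n = 469 × 706.9 × 2 × 2 / 1000 = 1326 kN → 0.75 × 1326 = 995 kN.
Bearing (1.2 l_c t F_u ≤ 2.4 d t F_u): upper limit = 2.4·30·16·470 / 1000 = 541.4 kN.
  Edge l_c = 40 − 33/2 = 23.5 → r_n = 212.1 kN; interior l_c = 105 − 33 = 72 → r_n = 541.4 kN.
  R_n,bearing = 1·212.1 + 1·541.4 = 753.5 kN → 0.75 × 753.5 = 565 kN.
Bearing governs: 565 kN.

565 kN (bearing governs)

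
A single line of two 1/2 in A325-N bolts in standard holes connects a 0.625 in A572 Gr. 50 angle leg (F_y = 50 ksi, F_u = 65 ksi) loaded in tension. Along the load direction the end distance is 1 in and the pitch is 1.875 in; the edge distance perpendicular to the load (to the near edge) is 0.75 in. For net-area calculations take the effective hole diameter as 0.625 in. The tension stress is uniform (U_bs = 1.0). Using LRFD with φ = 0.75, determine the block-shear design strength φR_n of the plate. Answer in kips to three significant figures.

48.8 kips

Shear plane L_v = 1 + 1·1.875 = 2.875 in; A_gv = 2.875 × 0.625 = 1.797 in².
A_nv = (2.875 − 1.5·0.625) × 0.625 = 1.211 in².
A_nt = (0.75 − 0.5·0.625) × 0.625 = 0.2734 in².
0.6 F_u A_nv = 47.23 kips; 0.6 F_y A_gv = 53.91 kips → shear rupture governs the shear term.
R_n = 47.23 + 1.0 × 65 × 0.2734 = 65 kips.
Design strength φR_n = 0.75 × 65 = 48.8 kips.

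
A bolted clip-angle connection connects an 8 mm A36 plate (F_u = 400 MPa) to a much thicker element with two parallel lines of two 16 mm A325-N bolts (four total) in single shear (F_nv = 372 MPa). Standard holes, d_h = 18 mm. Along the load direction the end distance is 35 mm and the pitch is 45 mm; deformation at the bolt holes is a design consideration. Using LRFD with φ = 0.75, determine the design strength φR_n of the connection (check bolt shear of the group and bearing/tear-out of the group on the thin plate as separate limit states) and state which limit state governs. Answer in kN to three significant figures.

Bolt shear: A_b = π·16²/4 = 201.1 mm²; R_n = 372 × 201.1 × 4 × 1 / 1000 = 299.2 kN → 0.75 × 299.2 = 224 kN.
Bearing (1.2 l_c t F_u ≤ 2.4 d t F_u): upper limit = 2.4·16·8·400 / 1000 = 122.9 kN.
  Edge l_c = 35 − 18/2 = 26 → r_n = 99.84 kN; interior l_c = 45 − 18 = 27 → r_n = 103.7 kN.
  R_n,bearing = 2·99.84 + 2·103.7 = 407 kN → 0.75 × 407 = 305 kN.
Bolt shear governs: 224 kN.

224 kN (bolt shear governs)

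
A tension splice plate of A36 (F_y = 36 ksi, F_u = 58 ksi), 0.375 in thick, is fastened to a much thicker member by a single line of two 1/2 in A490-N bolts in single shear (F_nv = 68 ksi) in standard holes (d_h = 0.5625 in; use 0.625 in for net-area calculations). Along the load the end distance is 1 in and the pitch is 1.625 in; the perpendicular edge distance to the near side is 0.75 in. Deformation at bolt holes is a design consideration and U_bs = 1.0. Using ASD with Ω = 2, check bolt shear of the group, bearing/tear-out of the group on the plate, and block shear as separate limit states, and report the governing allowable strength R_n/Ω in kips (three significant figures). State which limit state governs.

13.4 kips (bolt shear governs)

Bolt shear: A_b = π·0.5²/4 = 0.1963 in²; R_n = 68 × 0.1963 × 2 × 1 = 26.7 kips → 26.7 / 2 = 13.4 kips.
Bearing: edge l_c = 0.7188, r_n = 18.76 kips; interior l_c = 1.062, r_n = 26.1 kips; R_n = 18.76 + 1·26.1 = 44.86 kips → 22.4 kips.
Block shear: A_gv = 0.9844, A_nv = 0.6328, A_nt = 0.1641 in²; R_n = min(0.6F_uA_nv, 0.6F_yA_gv) + U_bs·F_u·A_nt = 30.78 kips → 15.4 kips.
Bolt shear governs: 13.4 kips.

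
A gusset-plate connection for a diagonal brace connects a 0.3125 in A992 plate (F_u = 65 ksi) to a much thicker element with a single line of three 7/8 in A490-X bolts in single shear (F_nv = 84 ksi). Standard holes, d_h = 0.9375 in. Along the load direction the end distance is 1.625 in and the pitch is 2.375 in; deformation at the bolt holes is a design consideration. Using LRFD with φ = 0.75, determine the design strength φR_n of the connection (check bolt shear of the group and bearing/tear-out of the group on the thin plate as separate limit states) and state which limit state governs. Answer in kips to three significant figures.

73.7 kips (bearing governs)

Bolt shear: A_b = π·0.875²/4 = 0.6013 in²; R_n = 84 × 0.6013 × 3 × 1 = 151.5 kips → 0.75 × 151.5 = 114 kips.
Bearing (1.2 l_c t F_u ≤ 2.4 d t F_u): upper limit = 2.4·0.875·0.3125·65 = 42.66 kips.
  Edge l_c = 1.625 − 0.9375/2 = 1.156 → r_n = 28.18 kips; interior l_c = 2.375 − 0.9375 = 1.438 → r_n = 35.04 kips.
  R_n,bearing = 1·28.18 + 2·35.04 = 98.26 kips → 0.75 × 98.26 = 73.7 kips.
Bearing governs: 73.7 kips.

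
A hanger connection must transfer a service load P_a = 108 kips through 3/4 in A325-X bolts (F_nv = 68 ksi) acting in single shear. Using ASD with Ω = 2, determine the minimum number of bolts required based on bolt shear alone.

A_b = π·0.75²/4 = 0.4418 in².
Per-bolt allowable strength R_n/Ω = 68 × 0.4418 × 1 / 2 = 15.02 kips.
n ≥ 108 / 15.02 = 7.19 → use 8 bolts.

8 bolts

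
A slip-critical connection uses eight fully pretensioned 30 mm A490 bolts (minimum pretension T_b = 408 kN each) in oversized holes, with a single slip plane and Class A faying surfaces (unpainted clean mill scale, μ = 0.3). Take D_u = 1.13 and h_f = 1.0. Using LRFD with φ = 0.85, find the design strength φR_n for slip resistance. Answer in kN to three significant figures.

941 kN

R_n = μ · D_u · h_f · T_b · n_s · n_b = 0.3 × 1.13 × 1.0 × 408 × 1 × 8 = 1106 kN.
Design strength φR_n = 0.85 × 1106 = 941 kN.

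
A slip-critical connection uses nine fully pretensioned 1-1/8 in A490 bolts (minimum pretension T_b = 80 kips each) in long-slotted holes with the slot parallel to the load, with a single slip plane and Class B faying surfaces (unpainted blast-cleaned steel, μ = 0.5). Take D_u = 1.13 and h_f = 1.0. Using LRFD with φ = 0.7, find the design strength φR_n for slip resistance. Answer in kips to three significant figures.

R_n = μ · D_u · h_f · T_b · n_s · n_b = 0.5 × 1.13 × 1.0 × 80 × 1 × 9 = 406.8 kips.
Design strength φR_n = 0.7 × 406.8 = 285 kips.

285 kips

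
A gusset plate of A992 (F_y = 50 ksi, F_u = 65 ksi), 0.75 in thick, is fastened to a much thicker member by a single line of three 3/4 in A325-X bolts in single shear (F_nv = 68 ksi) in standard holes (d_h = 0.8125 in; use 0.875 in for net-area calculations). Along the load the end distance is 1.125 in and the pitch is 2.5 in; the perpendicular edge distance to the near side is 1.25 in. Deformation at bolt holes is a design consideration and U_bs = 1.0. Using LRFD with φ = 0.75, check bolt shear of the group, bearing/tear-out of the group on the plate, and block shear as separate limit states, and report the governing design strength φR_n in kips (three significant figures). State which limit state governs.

Bolt shear: A_b = π·0.75²/4 = 0.4418 in²; R_n = 68 × 0.4418 × 3 × 1 = 90.12 kips → 0.75 × 90.12 = 67.6 kips.
Bearing: edge l_c = 0.7188, r_n = 42.05 kips; interior l_c = 1.688, r_n = 87.75 kips; R_n = 42.05 + 2·87.75 = 217.5 kips → 163 kips.
Block shear: A_gv = 4.594, A_nv = 2.953, A_nt = 0.6094 in²; R_n = min(0.6F_uA_nv, 0.6F_yA_gv) + U_bs·F_u·A_nt = 154.8 kips → 116 kips.
Bolt shear governs: 67.6 kips.

67.6 kips (bolt shear governs)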